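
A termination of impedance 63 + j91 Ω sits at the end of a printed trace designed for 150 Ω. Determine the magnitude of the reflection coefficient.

Γ = (Z_L − Z_0)/(Z_L + Z_0) = (-87 + j91)/(213 + j91)
|Γ| = 126/232

|Γ| ≈ 0.544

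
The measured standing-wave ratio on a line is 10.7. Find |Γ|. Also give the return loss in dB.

|Γ| ≈ 0.829; return loss ≈ 1.63 dB

|Γ| = (S − 1)/(S + 1) = (10.7 − 1)/(10.7 + 1) = 9.7/11.7
RL = −20·log₁₀|Γ| = −20·log₁₀(0.829)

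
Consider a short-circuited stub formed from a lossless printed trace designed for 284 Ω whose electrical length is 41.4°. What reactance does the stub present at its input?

tan(βl) = 0.882
For a short-circuited stub, Z_in = jZ_0·tan(βl)

X_in ≈ 250 Ω (inductive)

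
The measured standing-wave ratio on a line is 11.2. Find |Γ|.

|Γ| ≈ 0.836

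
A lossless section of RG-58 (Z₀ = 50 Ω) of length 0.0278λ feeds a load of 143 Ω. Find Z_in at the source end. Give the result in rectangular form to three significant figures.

Z_in ≈ 118 − j50.5 Ω

βl = 2π × 0.0278 = 10°
tan(βl) = tan(10°) = 0.176
Z_in = Z_0·(Z_L + jZ_0·tanβl)/(Z_0 + jZ_L·tanβl)
     = 50·(143 + j8.82)/(50 + j25.2)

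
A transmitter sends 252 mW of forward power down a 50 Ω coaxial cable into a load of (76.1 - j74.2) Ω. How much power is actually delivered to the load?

|Γ| = |(26.1 − j74.2)/(126.1 − j74.2)| = 0.538
|Γ|² = 0.289
P_refl = |Γ|²·P_inc = 72.8 mW, P_del = (1 − |Γ|²)·P_inc = 179 mW

P_delivered ≈ 179 mW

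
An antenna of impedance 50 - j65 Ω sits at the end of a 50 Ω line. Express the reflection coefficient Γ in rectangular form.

Γ ≈ 0.297 − j0.457

Γ = (Z_L − Z_0)/(Z_L + Z_0) = (0 − j65)/(100 − j65)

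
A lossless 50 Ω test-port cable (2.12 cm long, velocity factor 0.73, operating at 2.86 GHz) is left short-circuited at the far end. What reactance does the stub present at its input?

X_in ≈ -293 Ω (capacitive)

λ = v/f = 0.73·c / 2.86 GHz = 0.0766 m
βl = 2π·l/λ = 2π × 0.277 = 99.7°
tan(βl) = -5.87
For a short-circuited stub, Z_in = jZ_0·tan(βl)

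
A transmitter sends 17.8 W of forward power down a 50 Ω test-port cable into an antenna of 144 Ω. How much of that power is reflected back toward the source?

P_reflected ≈ 4.18 W

Γ = (144 − 50)/(144 + 50) = 0.485
|Γ|² = 0.235
P_refl = |Γ|²·P_inc = 4.18 W, P_del = (1 − |Γ|²)·P_inc = 13.6 W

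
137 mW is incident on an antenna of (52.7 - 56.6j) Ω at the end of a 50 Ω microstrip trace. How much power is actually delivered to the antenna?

P_delivered ≈ 105 mW

|Γ| = |(2.7 − j56.6)/(102.7 − j56.6)| = 0.483
|Γ|² = 0.234
P_refl = |Γ|²·P_inc = 32 mW, P_del = (1 − |Γ|²)·P_inc = 105 mW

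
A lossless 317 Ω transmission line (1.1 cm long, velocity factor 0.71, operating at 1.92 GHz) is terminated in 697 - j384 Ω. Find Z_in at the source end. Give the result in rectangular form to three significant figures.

Z_in ≈ 176 − j232 Ω

λ = v/f = 0.71·c / 1.92 GHz = 0.111 m
βl = 2π·l/λ = 2π × 0.0992 = 35.7°
tan(βl) = tan(35.7°) = 0.718
Z_in = Z_0·(Z_L + jZ_0·tanβl)/(Z_0 + jZ_L·tanβl)
     = 317·(697 − j156)/(593 + j501)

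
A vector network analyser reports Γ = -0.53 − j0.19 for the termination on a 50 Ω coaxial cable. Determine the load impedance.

Z_L ≈ 14.4 − j7.99 Ω

Z_L = Z_0·(1 + Γ)/(1 − Γ) = 50·(0.47 − j0.19)/(1.53 + j0.19)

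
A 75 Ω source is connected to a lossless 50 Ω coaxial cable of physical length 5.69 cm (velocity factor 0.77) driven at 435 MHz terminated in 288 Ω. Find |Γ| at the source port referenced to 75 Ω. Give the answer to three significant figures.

|Γ| ≈ 0.703

λ = v/f = 0.77·c / 435 MHz = 0.531 m
βl = 2π·l/λ = 2π × 0.107 = 38.6°
tan(βl) = 0.798
Z_in = Z_0·(Z_L + jZ_0·tanβl)/(Z_0 + jZ_L·tanβl) = 21.3 − j58.1 Ω
Γ_s = (Z_in − Z_s)/(Z_in + Z_s) = (-53.7 − j58.1)/(96.3 − j58.1), |Γ_s| = 0.703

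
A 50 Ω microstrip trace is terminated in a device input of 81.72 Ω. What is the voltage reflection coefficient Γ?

Γ = 0.241

Γ = (Z_L − Z_0)/(Z_L + Z_0) = (81.72 − 50)/(81.72 + 50) = 31.72/131.7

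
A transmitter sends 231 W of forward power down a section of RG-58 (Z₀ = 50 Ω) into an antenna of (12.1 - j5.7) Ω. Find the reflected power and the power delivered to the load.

P_reflected ≈ 87.3 W; P_delivered ≈ 144 W

|Γ| = |(-37.9 − j5.7)/(62.1 − j5.7)| = 0.615
|Γ|² = 0.378
P_refl = |Γ|²·P_inc = 87.3 W, P_del = (1 − |Γ|²)·P_inc = 144 W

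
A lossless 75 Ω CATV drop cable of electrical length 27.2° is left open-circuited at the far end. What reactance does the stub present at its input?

X_in ≈ -146 Ω (capacitive)

tan(βl) = 0.514
For an open-circuited stub, Z_in = −jZ_0·cot(βl) = −jZ_0/tan(βl)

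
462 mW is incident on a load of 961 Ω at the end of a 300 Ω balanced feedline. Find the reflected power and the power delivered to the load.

P_reflected ≈ 127 mW; P_delivered ≈ 335 mW

Γ = (961 − 300)/(961 + 300) = 0.524
|Γ|² = 0.275
P_refl = |Γ|²·P_inc = 127 mW, P_del = (1 − |Γ|²)·P_inc = 335 mW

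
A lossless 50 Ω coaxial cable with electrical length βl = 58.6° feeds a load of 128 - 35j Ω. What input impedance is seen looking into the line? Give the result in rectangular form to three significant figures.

tan(βl) = tan(58.6°) = 1.64
Z_in = Z_0·(Z_L + jZ_0·tanβl)/(Z_0 + jZ_L·tanβl)
     = 50·(128 + j46.9)/(107 + j210)

Z_in ≈ 21.2 − j19.6 Ω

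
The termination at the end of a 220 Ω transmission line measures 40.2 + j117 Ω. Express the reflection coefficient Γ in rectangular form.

Γ ≈ -0.407 + j0.632

Γ = (Z_L − Z_0)/(Z_L + Z_0) = (-179.8 + j117)/(260.2 + j117)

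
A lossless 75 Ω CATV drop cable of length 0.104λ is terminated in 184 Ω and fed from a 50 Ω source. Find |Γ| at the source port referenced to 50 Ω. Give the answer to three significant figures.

βl = 2π × 0.104 = 37.4°
tan(βl) = 0.766
Z_in = Z_0·(Z_L + jZ_0·tanβl)/(Z_0 + jZ_L·tanβl) = 64.5 − j63.6 Ω
Γ_s = (Z_in − Z_s)/(Z_in + Z_s) = (14.5 − j63.6)/(114 − j63.6), |Γ_s| = 0.498

|Γ| ≈ 0.498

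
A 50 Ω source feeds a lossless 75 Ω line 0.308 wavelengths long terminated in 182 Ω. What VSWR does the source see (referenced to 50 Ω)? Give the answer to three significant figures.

VSWR ≈ 1.93

βl = 2π × 0.308 = 111°
tan(βl) = -2.62
Z_in = Z_0·(Z_L + jZ_0·tanβl)/(Z_0 + jZ_L·tanβl) = 34.6 + j23.2 Ω
Γ_s = (Z_in − Z_s)/(Z_in + Z_s) = (-15.4 + j23.2)/(84.6 + j23.2), |Γ_s| = 0.318
VSWR = (1 + |Γ_s|)/(1 − |Γ_s|)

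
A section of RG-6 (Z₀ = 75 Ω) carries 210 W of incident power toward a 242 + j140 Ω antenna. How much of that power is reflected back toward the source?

|Γ| = |(167 + j140)/(317 + j140)| = 0.629
|Γ|² = 0.395
P_refl = |Γ|²·P_inc = 83 W, P_del = (1 − |Γ|²)·P_inc = 127 W

P_reflected ≈ 83 W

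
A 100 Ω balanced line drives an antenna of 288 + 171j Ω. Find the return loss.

Γ = (188 + j171)/(388 + j171), |Γ| = 0.599
RL = −20·log₁₀|Γ| = −20·log₁₀(0.599)

RL ≈ 4.45 dB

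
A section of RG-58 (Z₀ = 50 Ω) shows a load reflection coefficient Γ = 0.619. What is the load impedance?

Z_L = Z_0·(1 + Γ)/(1 − Γ) = 50·(1.62)/(0.381)

Z_L ≈ 212 Ω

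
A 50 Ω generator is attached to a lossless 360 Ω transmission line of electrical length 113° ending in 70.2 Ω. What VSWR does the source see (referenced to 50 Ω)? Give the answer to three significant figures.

tan(βl) = -2.36
Z_in = Z_0·(Z_L + jZ_0·tanβl)/(Z_0 + jZ_L·tanβl) = 380 − j674 Ω
Γ_s = (Z_in − Z_s)/(Z_in + Z_s) = (330 − j674)/(430 − j674), |Γ_s| = 0.939
VSWR = (1 + |Γ_s|)/(1 − |Γ_s|)

VSWR ≈ 31.6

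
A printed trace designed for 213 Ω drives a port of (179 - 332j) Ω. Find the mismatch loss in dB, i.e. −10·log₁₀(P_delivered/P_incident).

mismatch loss ≈ 2.38 dB

Γ = (-34 − j332)/(392 − j332), |Γ| = 0.65
|Γ|² = 0.422, so P_del/P_inc = 1 − |Γ|² = 0.578
ML = −10·log₁₀(1 − |Γ|²)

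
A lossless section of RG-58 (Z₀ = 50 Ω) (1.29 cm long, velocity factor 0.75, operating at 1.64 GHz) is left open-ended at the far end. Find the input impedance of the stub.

λ = v/f = 0.75·c / 1.64 GHz = 0.137 m
βl = 2π·l/λ = 2π × 0.094 = 33.8°
tan(βl) = 0.671
For an open-ended stub, Z_in = −jZ_0·cot(βl) = −jZ_0/tan(βl)

Z_in ≈ −j74.5 Ω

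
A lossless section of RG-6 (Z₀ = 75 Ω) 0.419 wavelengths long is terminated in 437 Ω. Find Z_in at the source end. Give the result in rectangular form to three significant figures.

Z_in ≈ 49.5 + j119 Ω

βl = 2π × 0.419 = 151°
tan(βl) = tan(151°) = -0.558
Z_in = Z_0·(Z_L + jZ_0·tanβl)/(Z_0 + jZ_L·tanβl)
     = 75·(437 − j41.8)/(75 − j244)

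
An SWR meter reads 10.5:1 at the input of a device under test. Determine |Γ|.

|Γ| ≈ 0.826

|Γ| = (S − 1)/(S + 1) = (10.5 − 1)/(10.5 + 1) = 9.5/11.5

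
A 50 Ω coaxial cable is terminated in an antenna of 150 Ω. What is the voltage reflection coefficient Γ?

Γ = 0.5

Γ = (Z_L − Z_0)/(Z_L + Z_0) = (150 − 50)/(150 + 50) = 100/200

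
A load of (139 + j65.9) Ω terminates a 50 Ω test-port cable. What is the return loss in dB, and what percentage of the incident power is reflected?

RL ≈ 5.14 dB; 30.6% of incident power reflected

Γ = (89 + j65.9)/(189 + j65.9), |Γ| = 0.553
RL = −20·log₁₀(0.553) = 5.14 dB
P_refl/P_inc = |Γ|² = 0.306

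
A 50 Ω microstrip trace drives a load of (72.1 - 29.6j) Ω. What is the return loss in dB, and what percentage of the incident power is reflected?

Γ = (22.1 − j29.6)/(122.1 − j29.6), |Γ| = 0.294
RL = −20·log₁₀(0.294) = 10.6 dB
P_refl/P_inc = |Γ|² = 0.0864

RL ≈ 10.6 dB; 8.64% of incident power reflected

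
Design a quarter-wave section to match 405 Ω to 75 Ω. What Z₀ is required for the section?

Z_qwt ≈ 174 Ω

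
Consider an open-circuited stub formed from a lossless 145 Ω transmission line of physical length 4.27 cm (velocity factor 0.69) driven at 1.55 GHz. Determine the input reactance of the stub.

λ = v/f = 0.69·c / 1.55 GHz = 0.134 m
βl = 2π·l/λ = 2π × 0.32 = 115°
tan(βl) = -2.13
For an open-circuited stub, Z_in = −jZ_0·cot(βl) = −jZ_0/tan(βl)

X_in ≈ 67.9 Ω (inductive)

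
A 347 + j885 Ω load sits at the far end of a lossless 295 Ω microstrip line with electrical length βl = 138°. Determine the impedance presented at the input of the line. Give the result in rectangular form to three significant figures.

tan(βl) = tan(138°) = -0.9
Z_in = Z_0·(Z_L + jZ_0·tanβl)/(Z_0 + jZ_L·tanβl)
     = 295·(347 + j619)/(1090 − j312)

Z_in ≈ 42.4 + j179 Ω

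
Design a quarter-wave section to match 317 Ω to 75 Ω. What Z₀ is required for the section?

Z_qwt ≈ 154 Ω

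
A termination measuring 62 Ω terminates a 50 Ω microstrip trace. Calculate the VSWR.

Γ = (62 − 50)/(62 + 50) = 0.107
VSWR = (1 + 0.107)/(1 − 0.107)

VSWR ≈ 1.24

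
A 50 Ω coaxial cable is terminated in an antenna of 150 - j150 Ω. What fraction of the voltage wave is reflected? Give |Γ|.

Γ = (Z_L − Z_0)/(Z_L + Z_0) = (100 − j150)/(200 − j150)
|Γ| = 180/250

|Γ| ≈ 0.721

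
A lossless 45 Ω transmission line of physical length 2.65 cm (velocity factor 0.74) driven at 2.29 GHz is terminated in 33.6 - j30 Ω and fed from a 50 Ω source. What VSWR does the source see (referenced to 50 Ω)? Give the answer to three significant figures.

VSWR ≈ 2.18

λ = v/f = 0.74·c / 2.29 GHz = 0.0969 m
βl = 2π·l/λ = 2π × 0.273 = 98.4°
tan(βl) = -6.77
Z_in = Z_0·(Z_L + jZ_0·tanβl)/(Z_0 + jZ_L·tanβl) = 41.5 + j35.5 Ω
Γ_s = (Z_in − Z_s)/(Z_in + Z_s) = (-8.47 + j35.5)/(91.5 + j35.5), |Γ_s| = 0.372
VSWR = (1 + |Γ_s|)/(1 − |Γ_s|)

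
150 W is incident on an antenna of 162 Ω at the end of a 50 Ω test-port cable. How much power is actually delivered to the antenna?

P_delivered ≈ 108 W

Γ = (162 − 50)/(162 + 50) = 0.528
|Γ|² = 0.279
P_refl = |Γ|²·P_inc = 41.9 W, P_del = (1 − |Γ|²)·P_inc = 108 W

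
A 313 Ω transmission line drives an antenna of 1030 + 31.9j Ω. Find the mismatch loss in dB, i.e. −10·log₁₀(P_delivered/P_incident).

mismatch loss ≈ 1.46 dB

Γ = (717 + j31.9)/(1343 + j31.9), |Γ| = 0.534
|Γ|² = 0.285, so P_del/P_inc = 1 − |Γ|² = 0.715
ML = −10·log₁₀(1 − |Γ|²)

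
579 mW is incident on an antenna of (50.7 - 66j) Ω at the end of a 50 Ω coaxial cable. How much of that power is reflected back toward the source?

|Γ| = |(0.7 − j66)/(100.7 − j66)| = 0.548
|Γ|² = 0.301
P_refl = |Γ|²·P_inc = 174 mW, P_del = (1 − |Γ|²)·P_inc = 405 mW

P_reflected ≈ 174 mW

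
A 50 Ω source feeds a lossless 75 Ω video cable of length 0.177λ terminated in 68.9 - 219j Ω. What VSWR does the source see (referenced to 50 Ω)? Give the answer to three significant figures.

βl = 2π × 0.177 = 63.7°
tan(βl) = 2.03
Z_in = Z_0·(Z_L + jZ_0·tanβl)/(Z_0 + jZ_L·tanβl) = 6.86 − j11.6 Ω
Γ_s = (Z_in − Z_s)/(Z_in + Z_s) = (-43.1 − j11.6)/(56.9 − j11.6), |Γ_s| = 0.77
VSWR = (1 + |Γ_s|)/(1 − |Γ_s|)

VSWR ≈ 7.69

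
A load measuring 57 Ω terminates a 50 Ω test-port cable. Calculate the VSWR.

VSWR ≈ 1.14

Γ = (57 − 50)/(57 + 50) = 0.0654
VSWR = (1 + 0.0654)/(1 − 0.0654)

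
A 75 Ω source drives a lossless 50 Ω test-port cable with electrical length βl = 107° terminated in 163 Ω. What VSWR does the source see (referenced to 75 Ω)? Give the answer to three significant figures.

VSWR ≈ 4.67

tan(βl) = -3.27
Z_in = Z_0·(Z_L + jZ_0·tanβl)/(Z_0 + jZ_L·tanβl) = 16.6 + j13.7 Ω
Γ_s = (Z_in − Z_s)/(Z_in + Z_s) = (-58.4 + j13.7)/(91.6 + j13.7), |Γ_s| = 0.647
VSWR = (1 + |Γ_s|)/(1 − |Γ_s|)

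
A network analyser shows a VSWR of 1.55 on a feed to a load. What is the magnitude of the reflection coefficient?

|Γ| ≈ 0.216

|Γ| = (S − 1)/(S + 1) = (1.55 − 1)/(1.55 + 1) = 0.55/2.55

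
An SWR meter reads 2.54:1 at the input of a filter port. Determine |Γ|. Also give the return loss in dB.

|Γ| ≈ 0.435; return loss ≈ 7.23 dB

|Γ| = (S − 1)/(S + 1) = (2.54 − 1)/(2.54 + 1) = 1.54/3.54
RL = −20·log₁₀|Γ| = −20·log₁₀(0.435)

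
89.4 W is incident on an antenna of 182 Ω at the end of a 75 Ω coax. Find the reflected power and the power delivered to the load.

Γ = (182 − 75)/(182 + 75) = 0.416
|Γ|² = 0.173
P_refl = |Γ|²·P_inc = 15.5 W, P_del = (1 − |Γ|²)·P_inc = 73.9 W

P_reflected ≈ 15.5 W; P_delivered ≈ 73.9 W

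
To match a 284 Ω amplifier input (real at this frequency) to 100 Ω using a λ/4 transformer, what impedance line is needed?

Z_qwt = √(Z_0·R_L) = √(100 × 284) = √28400

Z_qwt ≈ 169 Ω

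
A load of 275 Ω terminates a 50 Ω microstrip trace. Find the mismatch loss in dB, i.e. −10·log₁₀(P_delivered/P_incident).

mismatch loss ≈ 2.83 dB

Γ = (275 − 50)/(275 + 50) = 0.692
|Γ|² = 0.479, so P_del/P_inc = 1 − |Γ|² = 0.521
ML = −10·log₁₀(1 − |Γ|²)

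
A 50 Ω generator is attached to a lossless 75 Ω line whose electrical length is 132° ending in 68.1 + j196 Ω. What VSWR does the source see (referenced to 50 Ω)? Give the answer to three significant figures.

VSWR ≈ 7.49

tan(βl) = -1.11
Z_in = Z_0·(Z_L + jZ_0·tanβl)/(Z_0 + jZ_L·tanβl) = 9.36 + j31.3 Ω
Γ_s = (Z_in − Z_s)/(Z_in + Z_s) = (-40.6 + j31.3)/(59.4 + j31.3), |Γ_s| = 0.764
VSWR = (1 + |Γ_s|)/(1 − |Γ_s|)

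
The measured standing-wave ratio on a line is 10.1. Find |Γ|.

|Γ| ≈ 0.82

|Γ| = (S − 1)/(S + 1) = (10.1 − 1)/(10.1 + 1) = 9.1/11.1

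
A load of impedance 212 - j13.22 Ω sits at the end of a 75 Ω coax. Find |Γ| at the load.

Γ = (Z_L − Z_0)/(Z_L + Z_0) = (137 − j13.22)/(287 − j13.22)
|Γ| = 138/287

|Γ| ≈ 0.479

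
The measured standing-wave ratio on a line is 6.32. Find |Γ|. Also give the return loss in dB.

|Γ| = (S − 1)/(S + 1) = (6.32 − 1)/(6.32 + 1) = 5.32/7.32
RL = −20·log₁₀|Γ| = −20·log₁₀(0.727)

|Γ| ≈ 0.727; return loss ≈ 2.77 dB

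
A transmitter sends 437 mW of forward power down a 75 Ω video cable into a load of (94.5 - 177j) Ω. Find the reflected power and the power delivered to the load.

|Γ| = |(19.5 − j177)/(169.5 − j177)| = 0.727
|Γ|² = 0.528
P_refl = |Γ|²·P_inc = 231 mW, P_del = (1 − |Γ|²)·P_inc = 206 mW

P_reflected ≈ 231 mW; P_delivered ≈ 206 mW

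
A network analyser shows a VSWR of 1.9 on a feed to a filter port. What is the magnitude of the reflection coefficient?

|Γ| ≈ 0.31

|Γ| = (S − 1)/(S + 1) = (1.9 − 1)/(1.9 + 1) = 0.9/2.9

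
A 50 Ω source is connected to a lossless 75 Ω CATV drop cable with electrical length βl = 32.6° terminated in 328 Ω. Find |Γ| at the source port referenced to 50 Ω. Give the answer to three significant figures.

|Γ| ≈ 0.694

tan(βl) = 0.64
Z_in = Z_0·(Z_L + jZ_0·tanβl)/(Z_0 + jZ_L·tanβl) = 52.4 − j98.5 Ω
Γ_s = (Z_in − Z_s)/(Z_in + Z_s) = (2.38 − j98.5)/(102 − j98.5), |Γ_s| = 0.694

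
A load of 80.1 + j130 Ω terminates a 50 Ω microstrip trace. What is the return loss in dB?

Γ = (30.1 + j130)/(130.1 + j130), |Γ| = 0.726
RL = −20·log₁₀|Γ| = −20·log₁₀(0.726)

RL ≈ 2.79 dB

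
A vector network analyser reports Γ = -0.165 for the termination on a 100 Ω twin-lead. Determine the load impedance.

Z_L = Z_0·(1 + Γ)/(1 − Γ) = 100·(0.835)/(1.17)

Z_L ≈ 71.7 Ω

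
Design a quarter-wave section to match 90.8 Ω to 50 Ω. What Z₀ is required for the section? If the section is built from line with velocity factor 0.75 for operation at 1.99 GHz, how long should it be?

Z_qwt ≈ 67.4 Ω; length ≈ 2.83 cm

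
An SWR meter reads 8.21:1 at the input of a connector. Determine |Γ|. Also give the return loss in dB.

|Γ| ≈ 0.783; return loss ≈ 2.13 dB

|Γ| = (S − 1)/(S + 1) = (8.21 − 1)/(8.21 + 1) = 7.21/9.21
RL = −20·log₁₀|Γ| = −20·log₁₀(0.783)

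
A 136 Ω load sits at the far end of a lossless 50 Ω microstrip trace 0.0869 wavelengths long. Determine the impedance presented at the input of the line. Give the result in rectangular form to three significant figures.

βl = 2π × 0.0869 = 31.3°
tan(βl) = tan(31.3°) = 0.608
Z_in = Z_0·(Z_L + jZ_0·tanβl)/(Z_0 + jZ_L·tanβl)
     = 50·(136 + j30.4)/(50 + j82.6)

Z_in ≈ 49.9 − j52.1 Ω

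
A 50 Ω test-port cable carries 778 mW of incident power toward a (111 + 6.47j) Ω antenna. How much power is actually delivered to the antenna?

P_delivered ≈ 665 mW

|Γ| = |(61 + j6.47)/(161 + j6.47)| = 0.381
|Γ|² = 0.145
P_refl = |Γ|²·P_inc = 113 mW, P_del = (1 − |Γ|²)·P_inc = 665 mW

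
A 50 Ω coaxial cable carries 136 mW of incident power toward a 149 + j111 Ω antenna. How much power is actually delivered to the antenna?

|Γ| = |(99 + j111)/(199 + j111)| = 0.653
|Γ|² = 0.426
P_refl = |Γ|²·P_inc = 57.9 mW, P_del = (1 − |Γ|²)·P_inc = 78.1 mW

P_delivered ≈ 78.1 mW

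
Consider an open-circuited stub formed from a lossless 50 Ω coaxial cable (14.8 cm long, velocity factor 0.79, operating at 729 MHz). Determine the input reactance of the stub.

λ = v/f = 0.79·c / 729 MHz = 0.325 m
βl = 2π·l/λ = 2π × 0.455 = 164°
tan(βl) = -0.289
For an open-circuited stub, Z_in = −jZ_0·cot(βl) = −jZ_0/tan(βl)

X_in ≈ 173 Ω (inductive)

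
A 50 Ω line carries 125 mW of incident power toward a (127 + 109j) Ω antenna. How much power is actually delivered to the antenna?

|Γ| = |(77 + j109)/(177 + j109)| = 0.642
|Γ|² = 0.412
P_refl = |Γ|²·P_inc = 51.5 mW, P_del = (1 − |Γ|²)·P_inc = 73.5 mW

P_delivered ≈ 73.5 mW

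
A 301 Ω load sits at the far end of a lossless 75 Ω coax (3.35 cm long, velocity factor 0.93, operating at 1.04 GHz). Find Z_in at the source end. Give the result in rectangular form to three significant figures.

λ = v/f = 0.93·c / 1.04 GHz = 0.268 m
βl = 2π·l/λ = 2π × 0.125 = 45°
tan(βl) = tan(45°) = 0.998
Z_in = Z_0·(Z_L + jZ_0·tanβl)/(Z_0 + jZ_L·tanβl)
     = 75·(301 + j74.9)/(75 + j301)

Z_in ≈ 35.2 − j66.3 Ω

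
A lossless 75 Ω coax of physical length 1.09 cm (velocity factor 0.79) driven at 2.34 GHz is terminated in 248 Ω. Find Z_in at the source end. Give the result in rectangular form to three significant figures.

λ = v/f = 0.79·c / 2.34 GHz = 0.101 m
βl = 2π·l/λ = 2π × 0.108 = 38.7°
tan(βl) = tan(38.7°) = 0.802
Z_in = Z_0·(Z_L + jZ_0·tanβl)/(Z_0 + jZ_L·tanβl)
     = 75·(248 + j60.2)/(75 + j199)

Z_in ≈ 50.7 − j74.4 Ω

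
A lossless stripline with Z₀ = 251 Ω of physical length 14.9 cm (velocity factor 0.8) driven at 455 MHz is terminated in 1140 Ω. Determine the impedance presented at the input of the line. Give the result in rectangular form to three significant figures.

λ = v/f = 0.8·c / 455 MHz = 0.527 m
βl = 2π·l/λ = 2π × 0.282 = 102°
tan(βl) = tan(102°) = -4.83
Z_in = Z_0·(Z_L + jZ_0·tanβl)/(Z_0 + jZ_L·tanβl)
     = 251·(1140 − j1210)/(251 − j5510)

Z_in ≈ 57.5 + j49.3 Ω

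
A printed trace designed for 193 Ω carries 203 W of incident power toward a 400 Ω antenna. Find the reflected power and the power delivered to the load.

P_reflected ≈ 24.7 W; P_delivered ≈ 178 W

Γ = (400 − 193)/(400 + 193) = 0.349
|Γ|² = 0.122
P_refl = |Γ|²·P_inc = 24.7 W, P_del = (1 − |Γ|²)·P_inc = 178 W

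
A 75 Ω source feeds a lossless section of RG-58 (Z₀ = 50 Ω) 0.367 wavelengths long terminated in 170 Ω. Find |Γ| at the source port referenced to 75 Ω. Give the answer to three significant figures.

|Γ| ≈ 0.59

βl = 2π × 0.367 = 132°
tan(βl) = -1.11
Z_in = Z_0·(Z_L + jZ_0·tanβl)/(Z_0 + jZ_L·tanβl) = 25 + j38.6 Ω
Γ_s = (Z_in − Z_s)/(Z_in + Z_s) = (-50 + j38.6)/(100 + j38.6), |Γ_s| = 0.59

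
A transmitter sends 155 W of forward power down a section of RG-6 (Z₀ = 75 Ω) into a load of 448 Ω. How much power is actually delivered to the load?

P_delivered ≈ 76.2 W

Γ = (448 − 75)/(448 + 75) = 0.713
|Γ|² = 0.509
P_refl = |Γ|²·P_inc = 78.8 W, P_del = (1 − |Γ|²)·P_inc = 76.2 W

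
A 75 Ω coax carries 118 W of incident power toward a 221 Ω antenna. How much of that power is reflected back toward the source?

Γ = (221 − 75)/(221 + 75) = 0.493
|Γ|² = 0.243
P_refl = |Γ|²·P_inc = 28.7 W, P_del = (1 − |Γ|²)·P_inc = 89.3 W

P_reflected ≈ 28.7 W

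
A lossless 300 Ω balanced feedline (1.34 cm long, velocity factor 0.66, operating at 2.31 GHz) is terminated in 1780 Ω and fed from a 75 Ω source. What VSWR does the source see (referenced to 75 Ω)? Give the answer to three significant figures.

λ = v/f = 0.66·c / 2.31 GHz = 0.0857 m
βl = 2π·l/λ = 2π × 0.156 = 56.3°
tan(βl) = 1.5
Z_in = Z_0·(Z_L + jZ_0·tanβl)/(Z_0 + jZ_L·tanβl) = 72.2 − j192 Ω
Γ_s = (Z_in − Z_s)/(Z_in + Z_s) = (-2.83 − j192)/(147 − j192), |Γ_s| = 0.794
VSWR = (1 + |Γ_s|)/(1 − |Γ_s|)

VSWR ≈ 8.7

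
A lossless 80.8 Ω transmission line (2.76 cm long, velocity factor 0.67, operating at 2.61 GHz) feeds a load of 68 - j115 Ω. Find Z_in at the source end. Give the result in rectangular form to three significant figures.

Z_in ≈ 104 + j141 Ω

λ = v/f = 0.67·c / 2.61 GHz = 0.077 m
βl = 2π·l/λ = 2π × 0.358 = 129°
tan(βl) = tan(129°) = -1.23
Z_in = Z_0·(Z_L + jZ_0·tanβl)/(Z_0 + jZ_L·tanβl)
     = 80.8·(68 − j215)/(-61.1 − j83.9)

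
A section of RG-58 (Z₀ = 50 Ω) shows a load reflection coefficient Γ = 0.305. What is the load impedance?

Z_L ≈ 93.9 Ω

Z_L = Z_0·(1 + Γ)/(1 − Γ) = 50·(1.3)/(0.695)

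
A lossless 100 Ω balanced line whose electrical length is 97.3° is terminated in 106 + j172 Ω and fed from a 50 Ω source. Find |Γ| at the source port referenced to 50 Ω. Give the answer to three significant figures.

|Γ| ≈ 0.491

tan(βl) = -7.81
Z_in = Z_0·(Z_L + jZ_0·tanβl)/(Z_0 + jZ_L·tanβl) = 23.7 − j28.6 Ω
Γ_s = (Z_in − Z_s)/(Z_in + Z_s) = (-26.3 − j28.6)/(73.7 − j28.6), |Γ_s| = 0.491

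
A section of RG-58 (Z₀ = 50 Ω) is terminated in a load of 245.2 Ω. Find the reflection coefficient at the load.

Γ = 0.661

Γ = (Z_L − Z_0)/(Z_L + Z_0) = (245.2 − 50)/(245.2 + 50) = 195.2/295.2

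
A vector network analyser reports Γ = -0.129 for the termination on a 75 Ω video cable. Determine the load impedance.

Z_L ≈ 57.9 Ω

Z_L = Z_0·(1 + Γ)/(1 − Γ) = 75·(0.871)/(1.13)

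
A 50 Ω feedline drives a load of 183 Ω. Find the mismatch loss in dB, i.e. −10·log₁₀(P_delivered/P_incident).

mismatch loss ≈ 1.71 dB

Γ = (183 − 50)/(183 + 50) = 0.571
|Γ|² = 0.326, so P_del/P_inc = 1 − |Γ|² = 0.674
ML = −10·log₁₀(1 − |Γ|²)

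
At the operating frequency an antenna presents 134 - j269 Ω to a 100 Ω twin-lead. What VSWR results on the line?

Γ = (Z_L − Z_0)/(Z_L + Z_0) = (34 − j269)/(234 − j269)
|Γ| = 271/357 = 0.76
VSWR = (1 + |Γ|)/(1 − |Γ|) = 1.76/0.24

VSWR ≈ 7.35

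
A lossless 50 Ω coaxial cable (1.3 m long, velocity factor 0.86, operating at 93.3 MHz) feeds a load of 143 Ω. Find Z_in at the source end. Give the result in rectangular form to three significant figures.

Z_in ≈ 114 + j52.7 Ω

λ = v/f = 0.86·c / 93.3 MHz = 2.77 m
βl = 2π·l/λ = 2π × 0.47 = 169°
tan(βl) = tan(169°) = -0.19
Z_in = Z_0·(Z_L + jZ_0·tanβl)/(Z_0 + jZ_L·tanβl)
     = 50·(143 − j9.5)/(50 − j27.2)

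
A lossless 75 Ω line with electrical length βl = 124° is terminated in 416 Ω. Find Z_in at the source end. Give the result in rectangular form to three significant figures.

tan(βl) = tan(124°) = -1.48
Z_in = Z_0·(Z_L + jZ_0·tanβl)/(Z_0 + jZ_L·tanβl)
     = 75·(416 − j111)/(75 − j617)

Z_in ≈ 19.4 + j48.2 Ω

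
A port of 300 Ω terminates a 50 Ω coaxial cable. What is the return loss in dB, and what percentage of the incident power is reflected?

RL ≈ 2.92 dB; 51% of incident power reflected

Γ = (300 − 50)/(300 + 50) = 0.714
RL = −20·log₁₀(0.714) = 2.92 dB
P_refl/P_inc = |Γ|² = 0.51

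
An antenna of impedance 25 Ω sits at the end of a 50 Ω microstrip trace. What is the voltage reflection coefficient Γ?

Γ = (Z_L − Z_0)/(Z_L + Z_0) = (25 − 50)/(25 + 50) = -25/75

Γ = -0.333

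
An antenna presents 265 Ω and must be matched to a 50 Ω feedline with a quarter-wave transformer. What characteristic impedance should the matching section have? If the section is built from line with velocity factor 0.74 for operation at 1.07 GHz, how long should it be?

Z_qwt = √(Z_0·R_L) = √(50 × 265) = √13250
λ = 0.74·c/f = 0.207 m, so l = λ/4 = 0.0519 m

Z_qwt ≈ 115 Ω; length ≈ 5.19 cm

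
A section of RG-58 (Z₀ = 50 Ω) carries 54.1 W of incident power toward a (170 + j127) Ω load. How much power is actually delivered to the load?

|Γ| = |(120 + j127)/(220 + j127)| = 0.688
|Γ|² = 0.473
P_refl = |Γ|²·P_inc = 25.6 W, P_del = (1 − |Γ|²)·P_inc = 28.5 W

P_delivered ≈ 28.5 W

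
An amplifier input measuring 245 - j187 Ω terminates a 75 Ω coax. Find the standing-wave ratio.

Γ = (Z_L − Z_0)/(Z_L + Z_0) = (170 − j187)/(320 − j187)
|Γ| = 253/371 = 0.682
VSWR = (1 + |Γ|)/(1 − |Γ|) = 1.68/0.318

VSWR ≈ 5.29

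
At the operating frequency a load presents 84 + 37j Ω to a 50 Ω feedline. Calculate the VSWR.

VSWR ≈ 2.13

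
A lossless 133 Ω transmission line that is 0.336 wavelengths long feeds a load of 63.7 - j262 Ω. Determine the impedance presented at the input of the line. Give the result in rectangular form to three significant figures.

βl = 2π × 0.336 = 121°
tan(βl) = tan(121°) = -1.67
Z_in = Z_0·(Z_L + jZ_0·tanβl)/(Z_0 + jZ_L·tanβl)
     = 133·(63.7 − j484)/(-304 − j106)

Z_in ≈ 41.1 + j197 Ω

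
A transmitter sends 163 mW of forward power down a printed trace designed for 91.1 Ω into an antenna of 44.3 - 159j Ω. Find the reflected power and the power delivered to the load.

P_reflected ≈ 103 mW; P_delivered ≈ 60.3 mW

|Γ| = |(-46.8 − j159)/(135.4 − j159)| = 0.794
|Γ|² = 0.63
P_refl = |Γ|²·P_inc = 103 mW, P_del = (1 − |Γ|²)·P_inc = 60.3 mW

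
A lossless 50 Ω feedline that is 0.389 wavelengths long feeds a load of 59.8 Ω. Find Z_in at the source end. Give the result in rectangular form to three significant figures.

Z_in ≈ 50.8 + j9 Ω

βl = 2π × 0.389 = 140°
tan(βl) = tan(140°) = -0.838
Z_in = Z_0·(Z_L + jZ_0·tanβl)/(Z_0 + jZ_L·tanβl)
     = 50·(59.8 − j41.9)/(50 − j50.1)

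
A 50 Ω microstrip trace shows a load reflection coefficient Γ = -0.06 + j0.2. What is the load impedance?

Z_L ≈ 41.1 + j17.2 Ω

Z_L = Z_0·(1 + Γ)/(1 − Γ) = 50·(0.94 + j0.2)/(1.06 − j0.2)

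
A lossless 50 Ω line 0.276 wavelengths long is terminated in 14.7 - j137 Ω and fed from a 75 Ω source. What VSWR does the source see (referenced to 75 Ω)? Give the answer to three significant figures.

βl = 2π × 0.276 = 99.4°
tan(βl) = -6.07
Z_in = Z_0·(Z_L + jZ_0·tanβl)/(Z_0 + jZ_L·tanβl) = 2.25 + j27.9 Ω
Γ_s = (Z_in − Z_s)/(Z_in + Z_s) = (-72.8 + j27.9)/(77.2 + j27.9), |Γ_s| = 0.949
VSWR = (1 + |Γ_s|)/(1 − |Γ_s|)

VSWR ≈ 38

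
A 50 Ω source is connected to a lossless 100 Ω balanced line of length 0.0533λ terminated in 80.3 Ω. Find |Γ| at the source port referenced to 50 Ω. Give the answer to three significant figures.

βl = 2π × 0.0533 = 19.2°
tan(βl) = 0.348
Z_in = Z_0·(Z_L + jZ_0·tanβl)/(Z_0 + jZ_L·tanβl) = 83.5 + j11.5 Ω
Γ_s = (Z_in − Z_s)/(Z_in + Z_s) = (33.5 + j11.5)/(134 + j11.5), |Γ_s| = 0.264

|Γ| ≈ 0.264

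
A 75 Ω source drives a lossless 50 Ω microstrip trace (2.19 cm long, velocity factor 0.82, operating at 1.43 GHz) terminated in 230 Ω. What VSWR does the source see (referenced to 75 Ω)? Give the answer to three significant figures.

VSWR ≈ 5.07

λ = v/f = 0.82·c / 1.43 GHz = 0.172 m
βl = 2π·l/λ = 2π × 0.127 = 45.8°
tan(βl) = 1.03
Z_in = Z_0·(Z_L + jZ_0·tanβl)/(Z_0 + jZ_L·tanβl) = 20.2 − j44.3 Ω
Γ_s = (Z_in − Z_s)/(Z_in + Z_s) = (-54.8 − j44.3)/(95.2 − j44.3), |Γ_s| = 0.671
VSWR = (1 + |Γ_s|)/(1 − |Γ_s|)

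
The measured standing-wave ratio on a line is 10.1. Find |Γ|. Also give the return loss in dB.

|Γ| ≈ 0.82; return loss ≈ 1.73 dB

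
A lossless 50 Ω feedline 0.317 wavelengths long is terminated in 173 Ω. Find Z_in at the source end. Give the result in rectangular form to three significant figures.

Z_in ≈ 17.1 + j20.2 Ω

βl = 2π × 0.317 = 114°
tan(βl) = tan(114°) = -2.23
Z_in = Z_0·(Z_L + jZ_0·tanβl)/(Z_0 + jZ_L·tanβl)
     = 50·(173 − j112)/(50 − j386)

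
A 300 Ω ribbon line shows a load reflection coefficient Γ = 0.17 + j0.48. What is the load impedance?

Z_L = Z_0·(1 + Γ)/(1 − Γ) = 300·(1.17 + j0.48)/(0.83 − j0.48)

Z_L ≈ 242 + j313 Ω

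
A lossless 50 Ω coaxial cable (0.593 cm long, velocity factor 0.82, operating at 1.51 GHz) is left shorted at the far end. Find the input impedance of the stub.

λ = v/f = 0.82·c / 1.51 GHz = 0.163 m
βl = 2π·l/λ = 2π × 0.0364 = 13.1°
tan(βl) = 0.233
For a shorted stub, Z_in = jZ_0·tan(βl)

Z_in ≈ +j11.6 Ω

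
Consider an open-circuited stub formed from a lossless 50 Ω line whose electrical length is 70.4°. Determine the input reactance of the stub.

tan(βl) = 2.81
For an open-circuited stub, Z_in = −jZ_0·cot(βl) = −jZ_0/tan(βl)

X_in ≈ -17.8 Ω (capacitive)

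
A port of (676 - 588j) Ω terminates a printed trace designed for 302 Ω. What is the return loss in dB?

RL ≈ 4.28 dB

Γ = (374 − j588)/(978 − j588), |Γ| = 0.611
RL = −20·log₁₀|Γ| = −20·log₁₀(0.611)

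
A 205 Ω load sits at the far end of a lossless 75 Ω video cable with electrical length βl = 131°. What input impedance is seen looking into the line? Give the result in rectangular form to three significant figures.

tan(βl) = tan(131°) = -1.15
Z_in = Z_0·(Z_L + jZ_0·tanβl)/(Z_0 + jZ_L·tanβl)
     = 75·(205 − j86.3)/(75 − j236)

Z_in ≈ 43.7 + j51.3 Ω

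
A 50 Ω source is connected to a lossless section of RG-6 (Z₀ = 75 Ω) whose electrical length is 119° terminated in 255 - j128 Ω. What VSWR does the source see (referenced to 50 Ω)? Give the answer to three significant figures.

VSWR ≈ 4.17

tan(βl) = -1.8
Z_in = Z_0·(Z_L + jZ_0·tanβl)/(Z_0 + jZ_L·tanβl) = 25.9 + j50.3 Ω
Γ_s = (Z_in − Z_s)/(Z_in + Z_s) = (-24.1 + j50.3)/(75.9 + j50.3), |Γ_s| = 0.613
VSWR = (1 + |Γ_s|)/(1 − |Γ_s|)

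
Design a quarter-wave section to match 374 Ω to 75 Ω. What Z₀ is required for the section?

Z_qwt ≈ 167 Ω

Z_qwt = √(Z_0·R_L) = √(75 × 374) = √28050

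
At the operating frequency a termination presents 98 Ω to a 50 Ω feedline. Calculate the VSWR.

VSWR ≈ 1.96

Γ = (98 − 50)/(98 + 50) = 0.324
VSWR = (1 + 0.324)/(1 − 0.324)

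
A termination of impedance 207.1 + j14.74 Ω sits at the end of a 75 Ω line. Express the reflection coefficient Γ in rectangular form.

Γ ≈ 0.47 + j0.0277

Γ = (Z_L − Z_0)/(Z_L + Z_0) = (132.1 + j14.74)/(282.1 + j14.74)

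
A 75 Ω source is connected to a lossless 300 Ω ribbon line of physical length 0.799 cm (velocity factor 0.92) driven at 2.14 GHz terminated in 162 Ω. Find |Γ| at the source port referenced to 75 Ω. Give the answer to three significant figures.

|Γ| ≈ 0.5

λ = v/f = 0.92·c / 2.14 GHz = 0.129 m
βl = 2π·l/λ = 2π × 0.062 = 22.3°
tan(βl) = 0.41
Z_in = Z_0·(Z_L + jZ_0·tanβl)/(Z_0 + jZ_L·tanβl) = 180 + j83.1 Ω
Γ_s = (Z_in − Z_s)/(Z_in + Z_s) = (105 + j83.1)/(255 + j83.1), |Γ_s| = 0.5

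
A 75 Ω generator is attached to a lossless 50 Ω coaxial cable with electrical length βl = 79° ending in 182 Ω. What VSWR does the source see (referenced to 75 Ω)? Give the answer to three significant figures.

tan(βl) = 5.14
Z_in = Z_0·(Z_L + jZ_0·tanβl)/(Z_0 + jZ_L·tanβl) = 14.2 − j8.96 Ω
Γ_s = (Z_in − Z_s)/(Z_in + Z_s) = (-60.8 − j8.96)/(89.2 − j8.96), |Γ_s| = 0.685
VSWR = (1 + |Γ_s|)/(1 − |Γ_s|)

VSWR ≈ 5.35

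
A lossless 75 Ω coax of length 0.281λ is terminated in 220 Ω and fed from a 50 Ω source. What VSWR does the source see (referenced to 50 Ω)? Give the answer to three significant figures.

VSWR ≈ 2.06

βl = 2π × 0.281 = 101°
tan(βl) = -5.07
Z_in = Z_0·(Z_L + jZ_0·tanβl)/(Z_0 + jZ_L·tanβl) = 26.4 + j13 Ω
Γ_s = (Z_in − Z_s)/(Z_in + Z_s) = (-23.6 + j13)/(76.4 + j13), |Γ_s| = 0.347
VSWR = (1 + |Γ_s|)/(1 − |Γ_s|)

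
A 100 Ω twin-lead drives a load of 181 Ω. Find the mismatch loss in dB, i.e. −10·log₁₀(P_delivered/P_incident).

Γ = (181 − 100)/(181 + 100) = 0.288
|Γ|² = 0.0831, so P_del/P_inc = 1 − |Γ|² = 0.917
ML = −10·log₁₀(1 − |Γ|²)

mismatch loss ≈ 0.377 dB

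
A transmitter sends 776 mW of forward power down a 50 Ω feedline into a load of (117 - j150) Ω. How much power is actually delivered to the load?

P_delivered ≈ 360 mW

|Γ| = |(67 − j150)/(167 − j150)| = 0.732
|Γ|² = 0.536
P_refl = |Γ|²·P_inc = 416 mW, P_del = (1 − |Γ|²)·P_inc = 360 mW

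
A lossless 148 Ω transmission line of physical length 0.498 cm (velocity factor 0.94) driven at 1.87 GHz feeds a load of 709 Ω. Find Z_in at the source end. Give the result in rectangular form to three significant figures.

Z_in ≈ 367 − j339 Ω

λ = v/f = 0.94·c / 1.87 GHz = 0.151 m
βl = 2π·l/λ = 2π × 0.033 = 11.9°
tan(βl) = tan(11.9°) = 0.211
Z_in = Z_0·(Z_L + jZ_0·tanβl)/(Z_0 + jZ_L·tanβl)
     = 148·(709 + j31.2)/(148 + j149)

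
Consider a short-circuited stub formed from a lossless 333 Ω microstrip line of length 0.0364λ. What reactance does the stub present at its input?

X_in ≈ 77.5 Ω (inductive)

βl = 2π × 0.0364 = 13.1°
tan(βl) = 0.233
For a short-circuited stub, Z_in = jZ_0·tan(βl)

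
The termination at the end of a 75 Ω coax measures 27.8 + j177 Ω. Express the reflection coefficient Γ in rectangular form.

Γ ≈ 0.632 + j0.634

Γ = (Z_L − Z_0)/(Z_L + Z_0) = (-47.2 + j177)/(102.8 + j177)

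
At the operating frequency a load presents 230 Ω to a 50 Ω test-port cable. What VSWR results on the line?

VSWR ≈ 4.6

For a purely resistive load, VSWR = R_L/Z_0 or Z_0/R_L (whichever > 1) = 230/50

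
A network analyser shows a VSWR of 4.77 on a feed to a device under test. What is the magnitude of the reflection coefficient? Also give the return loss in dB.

|Γ| ≈ 0.653; return loss ≈ 3.7 dB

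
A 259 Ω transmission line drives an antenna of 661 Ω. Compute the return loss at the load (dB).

RL ≈ 7.19 dB

Γ = (661 − 259)/(661 + 259) = 0.437
RL = −20·log₁₀|Γ| = −20·log₁₀(0.437)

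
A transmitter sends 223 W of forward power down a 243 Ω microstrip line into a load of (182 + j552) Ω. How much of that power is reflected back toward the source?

|Γ| = |(-61 + j552)/(425 + j552)| = 0.797
|Γ|² = 0.635
P_refl = |Γ|²·P_inc = 142 W, P_del = (1 − |Γ|²)·P_inc = 81.3 W

P_reflected ≈ 142 W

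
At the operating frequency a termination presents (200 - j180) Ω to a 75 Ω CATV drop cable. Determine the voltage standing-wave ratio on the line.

Γ = (Z_L − Z_0)/(Z_L + Z_0) = (125 − j180)/(275 − j180)
|Γ| = 219/329 = 0.667
VSWR = (1 + |Γ|)/(1 − |Γ|) = 1.67/0.333

VSWR ≈ 5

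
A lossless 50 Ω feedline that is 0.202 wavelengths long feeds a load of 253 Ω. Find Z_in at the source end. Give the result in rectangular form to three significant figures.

βl = 2π × 0.202 = 72.7°
tan(βl) = tan(72.7°) = 3.21
Z_in = Z_0·(Z_L + jZ_0·tanβl)/(Z_0 + jZ_L·tanβl)
     = 50·(253 + j161)/(50 + j813)

Z_in ≈ 10.8 − j14.9 Ω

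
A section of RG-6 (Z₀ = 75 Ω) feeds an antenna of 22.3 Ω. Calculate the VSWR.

VSWR ≈ 3.36

Γ = (22.3 − 75)/(22.3 + 75) = -0.542
VSWR = (1 + 0.542)/(1 − 0.542)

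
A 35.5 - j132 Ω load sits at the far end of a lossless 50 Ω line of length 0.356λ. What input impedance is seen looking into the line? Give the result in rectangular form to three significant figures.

Z_in ≈ 14.6 + j77.3 Ω

βl = 2π × 0.356 = 128°
tan(βl) = tan(128°) = -1.27
Z_in = Z_0·(Z_L + jZ_0·tanβl)/(Z_0 + jZ_L·tanβl)
     = 50·(35.5 − j196)/(-118 − j45.2)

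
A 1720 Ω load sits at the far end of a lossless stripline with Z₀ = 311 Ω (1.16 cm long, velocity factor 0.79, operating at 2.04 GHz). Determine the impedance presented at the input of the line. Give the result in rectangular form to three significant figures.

λ = v/f = 0.79·c / 2.04 GHz = 0.116 m
βl = 2π·l/λ = 2π × 0.0998 = 35.9°
tan(βl) = tan(35.9°) = 0.725
Z_in = Z_0·(Z_L + jZ_0·tanβl)/(Z_0 + jZ_L·tanβl)
     = 311·(1720 + j226)/(311 + j1250)

Z_in ≈ 154 − j391 Ω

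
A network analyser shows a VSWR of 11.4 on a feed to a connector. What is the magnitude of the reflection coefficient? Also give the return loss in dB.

|Γ| = (S − 1)/(S + 1) = (11.4 − 1)/(11.4 + 1) = 10.4/12.4
RL = −20·log₁₀|Γ| = −20·log₁₀(0.839)

|Γ| ≈ 0.839; return loss ≈ 1.53 dB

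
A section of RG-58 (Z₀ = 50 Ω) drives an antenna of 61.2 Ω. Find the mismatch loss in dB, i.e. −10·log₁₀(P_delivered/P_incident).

mismatch loss ≈ 0.0443 dB

Γ = (61.2 − 50)/(61.2 + 50) = 0.101
|Γ|² = 0.0101, so P_del/P_inc = 1 − |Γ|² = 0.99
ML = −10·log₁₀(1 − |Γ|²)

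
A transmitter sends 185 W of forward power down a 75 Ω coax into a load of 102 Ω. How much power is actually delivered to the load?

P_delivered ≈ 181 W

Γ = (102 − 75)/(102 + 75) = 0.153
|Γ|² = 0.0233
P_refl = |Γ|²·P_inc = 4.3 W, P_del = (1 − |Γ|²)·P_inc = 181 W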